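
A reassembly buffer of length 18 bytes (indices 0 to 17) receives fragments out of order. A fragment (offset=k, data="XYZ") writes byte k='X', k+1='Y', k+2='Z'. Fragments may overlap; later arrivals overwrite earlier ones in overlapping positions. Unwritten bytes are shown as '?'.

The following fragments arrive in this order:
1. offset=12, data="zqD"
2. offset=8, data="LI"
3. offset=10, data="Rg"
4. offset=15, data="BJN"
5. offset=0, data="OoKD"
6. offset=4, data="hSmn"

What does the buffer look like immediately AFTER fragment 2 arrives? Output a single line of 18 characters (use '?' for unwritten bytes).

Answer: ????????LI??zqD???

Derivation:
Fragment 1: offset=12 data="zqD" -> buffer=????????????zqD???
Fragment 2: offset=8 data="LI" -> buffer=????????LI??zqD???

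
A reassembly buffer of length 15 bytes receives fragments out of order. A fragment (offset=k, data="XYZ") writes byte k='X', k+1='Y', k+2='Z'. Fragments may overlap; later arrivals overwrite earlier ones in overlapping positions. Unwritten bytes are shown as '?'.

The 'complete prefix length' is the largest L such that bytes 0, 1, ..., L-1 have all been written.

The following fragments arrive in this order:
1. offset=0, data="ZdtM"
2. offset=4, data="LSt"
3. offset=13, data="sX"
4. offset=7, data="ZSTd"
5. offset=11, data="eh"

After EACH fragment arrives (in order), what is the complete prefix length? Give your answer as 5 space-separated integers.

Fragment 1: offset=0 data="ZdtM" -> buffer=ZdtM??????????? -> prefix_len=4
Fragment 2: offset=4 data="LSt" -> buffer=ZdtMLSt???????? -> prefix_len=7
Fragment 3: offset=13 data="sX" -> buffer=ZdtMLSt??????sX -> prefix_len=7
Fragment 4: offset=7 data="ZSTd" -> buffer=ZdtMLStZSTd??sX -> prefix_len=11
Fragment 5: offset=11 data="eh" -> buffer=ZdtMLStZSTdehsX -> prefix_len=15

Answer: 4 7 7 11 15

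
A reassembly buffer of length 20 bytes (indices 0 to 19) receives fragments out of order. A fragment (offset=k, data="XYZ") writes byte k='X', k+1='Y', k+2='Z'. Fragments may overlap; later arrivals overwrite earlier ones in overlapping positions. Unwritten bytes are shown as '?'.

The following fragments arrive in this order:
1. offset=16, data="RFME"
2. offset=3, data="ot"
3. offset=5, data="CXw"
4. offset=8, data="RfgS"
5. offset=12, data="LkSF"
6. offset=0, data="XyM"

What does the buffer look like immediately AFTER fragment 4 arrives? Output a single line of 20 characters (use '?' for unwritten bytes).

Fragment 1: offset=16 data="RFME" -> buffer=????????????????RFME
Fragment 2: offset=3 data="ot" -> buffer=???ot???????????RFME
Fragment 3: offset=5 data="CXw" -> buffer=???otCXw????????RFME
Fragment 4: offset=8 data="RfgS" -> buffer=???otCXwRfgS????RFME

Answer: ???otCXwRfgS????RFME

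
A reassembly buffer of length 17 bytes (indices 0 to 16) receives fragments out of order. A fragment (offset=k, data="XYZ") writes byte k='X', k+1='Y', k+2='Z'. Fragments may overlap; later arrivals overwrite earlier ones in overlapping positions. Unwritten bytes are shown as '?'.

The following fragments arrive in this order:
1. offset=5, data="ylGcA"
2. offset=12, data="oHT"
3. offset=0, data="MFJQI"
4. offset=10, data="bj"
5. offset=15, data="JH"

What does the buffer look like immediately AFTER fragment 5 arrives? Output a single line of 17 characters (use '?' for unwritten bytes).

Answer: MFJQIylGcAbjoHTJH

Derivation:
Fragment 1: offset=5 data="ylGcA" -> buffer=?????ylGcA???????
Fragment 2: offset=12 data="oHT" -> buffer=?????ylGcA??oHT??
Fragment 3: offset=0 data="MFJQI" -> buffer=MFJQIylGcA??oHT??
Fragment 4: offset=10 data="bj" -> buffer=MFJQIylGcAbjoHT??
Fragment 5: offset=15 data="JH" -> buffer=MFJQIylGcAbjoHTJH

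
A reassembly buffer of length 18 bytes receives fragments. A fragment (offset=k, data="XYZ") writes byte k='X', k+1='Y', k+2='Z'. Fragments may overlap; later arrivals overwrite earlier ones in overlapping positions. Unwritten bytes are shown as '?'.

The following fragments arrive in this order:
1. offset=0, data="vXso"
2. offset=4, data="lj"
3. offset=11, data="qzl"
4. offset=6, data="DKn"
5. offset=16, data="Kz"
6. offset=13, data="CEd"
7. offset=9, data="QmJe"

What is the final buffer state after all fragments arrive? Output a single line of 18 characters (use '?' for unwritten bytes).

Answer: vXsoljDKnQmJeCEdKz

Derivation:
Fragment 1: offset=0 data="vXso" -> buffer=vXso??????????????
Fragment 2: offset=4 data="lj" -> buffer=vXsolj????????????
Fragment 3: offset=11 data="qzl" -> buffer=vXsolj?????qzl????
Fragment 4: offset=6 data="DKn" -> buffer=vXsoljDKn??qzl????
Fragment 5: offset=16 data="Kz" -> buffer=vXsoljDKn??qzl??Kz
Fragment 6: offset=13 data="CEd" -> buffer=vXsoljDKn??qzCEdKz
Fragment 7: offset=9 data="QmJe" -> buffer=vXsoljDKnQmJeCEdKz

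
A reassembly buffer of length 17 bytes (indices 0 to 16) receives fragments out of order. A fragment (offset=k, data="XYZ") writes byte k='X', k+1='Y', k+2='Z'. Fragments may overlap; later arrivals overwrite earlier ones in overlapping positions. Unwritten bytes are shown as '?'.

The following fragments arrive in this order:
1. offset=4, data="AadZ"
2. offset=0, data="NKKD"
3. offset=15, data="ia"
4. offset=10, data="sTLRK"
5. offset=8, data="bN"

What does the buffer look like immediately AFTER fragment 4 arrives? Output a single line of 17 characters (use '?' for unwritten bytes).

Answer: NKKDAadZ??sTLRKia

Derivation:
Fragment 1: offset=4 data="AadZ" -> buffer=????AadZ?????????
Fragment 2: offset=0 data="NKKD" -> buffer=NKKDAadZ?????????
Fragment 3: offset=15 data="ia" -> buffer=NKKDAadZ???????ia
Fragment 4: offset=10 data="sTLRK" -> buffer=NKKDAadZ??sTLRKia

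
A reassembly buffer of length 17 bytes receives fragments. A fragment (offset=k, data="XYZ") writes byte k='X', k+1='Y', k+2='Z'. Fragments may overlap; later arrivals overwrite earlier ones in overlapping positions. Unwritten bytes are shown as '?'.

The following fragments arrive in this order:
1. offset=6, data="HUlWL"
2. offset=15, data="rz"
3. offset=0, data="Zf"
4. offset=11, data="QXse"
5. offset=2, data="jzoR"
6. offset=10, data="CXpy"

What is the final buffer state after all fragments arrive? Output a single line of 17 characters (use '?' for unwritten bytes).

Fragment 1: offset=6 data="HUlWL" -> buffer=??????HUlWL??????
Fragment 2: offset=15 data="rz" -> buffer=??????HUlWL????rz
Fragment 3: offset=0 data="Zf" -> buffer=Zf????HUlWL????rz
Fragment 4: offset=11 data="QXse" -> buffer=Zf????HUlWLQXserz
Fragment 5: offset=2 data="jzoR" -> buffer=ZfjzoRHUlWLQXserz
Fragment 6: offset=10 data="CXpy" -> buffer=ZfjzoRHUlWCXpyerz

Answer: ZfjzoRHUlWCXpyerz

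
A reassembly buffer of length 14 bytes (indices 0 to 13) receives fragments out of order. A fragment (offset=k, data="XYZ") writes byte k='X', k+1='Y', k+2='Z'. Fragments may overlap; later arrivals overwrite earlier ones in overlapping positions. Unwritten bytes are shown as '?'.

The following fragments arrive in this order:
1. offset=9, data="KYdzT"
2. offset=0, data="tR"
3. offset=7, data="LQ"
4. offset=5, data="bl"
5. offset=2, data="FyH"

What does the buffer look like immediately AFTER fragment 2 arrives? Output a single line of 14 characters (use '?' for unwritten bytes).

Answer: tR???????KYdzT

Derivation:
Fragment 1: offset=9 data="KYdzT" -> buffer=?????????KYdzT
Fragment 2: offset=0 data="tR" -> buffer=tR???????KYdzT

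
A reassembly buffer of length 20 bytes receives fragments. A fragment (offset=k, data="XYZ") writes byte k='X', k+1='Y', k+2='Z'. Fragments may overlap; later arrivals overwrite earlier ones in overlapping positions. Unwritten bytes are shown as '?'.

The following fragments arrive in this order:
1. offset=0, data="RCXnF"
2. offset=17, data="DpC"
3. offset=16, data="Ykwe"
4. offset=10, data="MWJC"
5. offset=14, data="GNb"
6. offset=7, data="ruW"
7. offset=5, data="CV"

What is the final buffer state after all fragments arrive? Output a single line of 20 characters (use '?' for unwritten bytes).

Answer: RCXnFCVruWMWJCGNbkwe

Derivation:
Fragment 1: offset=0 data="RCXnF" -> buffer=RCXnF???????????????
Fragment 2: offset=17 data="DpC" -> buffer=RCXnF????????????DpC
Fragment 3: offset=16 data="Ykwe" -> buffer=RCXnF???????????Ykwe
Fragment 4: offset=10 data="MWJC" -> buffer=RCXnF?????MWJC??Ykwe
Fragment 5: offset=14 data="GNb" -> buffer=RCXnF?????MWJCGNbkwe
Fragment 6: offset=7 data="ruW" -> buffer=RCXnF??ruWMWJCGNbkwe
Fragment 7: offset=5 data="CV" -> buffer=RCXnFCVruWMWJCGNbkwe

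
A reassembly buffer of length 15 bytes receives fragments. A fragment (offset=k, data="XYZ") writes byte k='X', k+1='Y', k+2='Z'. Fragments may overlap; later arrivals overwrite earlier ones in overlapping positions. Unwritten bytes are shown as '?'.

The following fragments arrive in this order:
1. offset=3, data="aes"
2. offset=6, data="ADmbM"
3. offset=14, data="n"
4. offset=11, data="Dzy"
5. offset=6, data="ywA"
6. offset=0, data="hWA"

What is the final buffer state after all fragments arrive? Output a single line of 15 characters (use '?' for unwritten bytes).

Fragment 1: offset=3 data="aes" -> buffer=???aes?????????
Fragment 2: offset=6 data="ADmbM" -> buffer=???aesADmbM????
Fragment 3: offset=14 data="n" -> buffer=???aesADmbM???n
Fragment 4: offset=11 data="Dzy" -> buffer=???aesADmbMDzyn
Fragment 5: offset=6 data="ywA" -> buffer=???aesywAbMDzyn
Fragment 6: offset=0 data="hWA" -> buffer=hWAaesywAbMDzyn

Answer: hWAaesywAbMDzyn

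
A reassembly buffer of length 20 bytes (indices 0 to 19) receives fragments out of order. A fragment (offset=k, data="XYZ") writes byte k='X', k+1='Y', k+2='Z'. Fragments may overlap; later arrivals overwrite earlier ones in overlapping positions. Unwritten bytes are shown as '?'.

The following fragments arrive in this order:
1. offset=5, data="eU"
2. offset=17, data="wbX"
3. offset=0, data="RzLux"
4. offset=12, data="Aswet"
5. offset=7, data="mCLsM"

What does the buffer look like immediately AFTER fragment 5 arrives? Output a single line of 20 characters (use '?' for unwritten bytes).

Fragment 1: offset=5 data="eU" -> buffer=?????eU?????????????
Fragment 2: offset=17 data="wbX" -> buffer=?????eU??????????wbX
Fragment 3: offset=0 data="RzLux" -> buffer=RzLuxeU??????????wbX
Fragment 4: offset=12 data="Aswet" -> buffer=RzLuxeU?????AswetwbX
Fragment 5: offset=7 data="mCLsM" -> buffer=RzLuxeUmCLsMAswetwbX

Answer: RzLuxeUmCLsMAswetwbX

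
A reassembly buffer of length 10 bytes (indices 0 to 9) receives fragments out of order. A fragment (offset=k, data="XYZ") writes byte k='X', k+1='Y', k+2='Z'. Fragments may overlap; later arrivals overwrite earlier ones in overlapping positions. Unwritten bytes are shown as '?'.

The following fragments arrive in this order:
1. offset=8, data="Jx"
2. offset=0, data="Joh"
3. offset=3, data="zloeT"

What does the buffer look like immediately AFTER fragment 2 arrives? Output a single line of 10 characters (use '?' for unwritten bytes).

Fragment 1: offset=8 data="Jx" -> buffer=????????Jx
Fragment 2: offset=0 data="Joh" -> buffer=Joh?????Jx

Answer: Joh?????Jx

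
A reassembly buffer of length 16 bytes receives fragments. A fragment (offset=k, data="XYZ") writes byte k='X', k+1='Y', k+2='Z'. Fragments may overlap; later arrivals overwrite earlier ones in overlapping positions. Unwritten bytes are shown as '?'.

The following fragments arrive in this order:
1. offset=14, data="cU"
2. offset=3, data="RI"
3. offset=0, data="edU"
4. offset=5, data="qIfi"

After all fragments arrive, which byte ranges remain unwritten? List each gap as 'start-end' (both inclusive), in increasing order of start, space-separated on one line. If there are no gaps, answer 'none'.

Fragment 1: offset=14 len=2
Fragment 2: offset=3 len=2
Fragment 3: offset=0 len=3
Fragment 4: offset=5 len=4
Gaps: 9-13

Answer: 9-13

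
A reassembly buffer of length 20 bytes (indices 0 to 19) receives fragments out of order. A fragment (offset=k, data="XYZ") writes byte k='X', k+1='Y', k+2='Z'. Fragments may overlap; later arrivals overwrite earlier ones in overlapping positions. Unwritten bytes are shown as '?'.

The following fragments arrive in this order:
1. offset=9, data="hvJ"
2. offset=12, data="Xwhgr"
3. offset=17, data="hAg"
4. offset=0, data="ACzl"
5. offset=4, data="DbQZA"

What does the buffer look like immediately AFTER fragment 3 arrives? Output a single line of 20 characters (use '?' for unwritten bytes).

Answer: ?????????hvJXwhgrhAg

Derivation:
Fragment 1: offset=9 data="hvJ" -> buffer=?????????hvJ????????
Fragment 2: offset=12 data="Xwhgr" -> buffer=?????????hvJXwhgr???
Fragment 3: offset=17 data="hAg" -> buffer=?????????hvJXwhgrhAg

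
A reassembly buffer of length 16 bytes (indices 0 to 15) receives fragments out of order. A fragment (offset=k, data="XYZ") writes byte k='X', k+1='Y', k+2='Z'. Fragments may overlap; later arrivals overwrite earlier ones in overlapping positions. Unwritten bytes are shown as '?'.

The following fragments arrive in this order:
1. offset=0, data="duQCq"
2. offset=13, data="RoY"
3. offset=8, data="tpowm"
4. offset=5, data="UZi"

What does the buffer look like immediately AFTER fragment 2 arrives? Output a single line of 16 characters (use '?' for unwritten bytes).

Fragment 1: offset=0 data="duQCq" -> buffer=duQCq???????????
Fragment 2: offset=13 data="RoY" -> buffer=duQCq????????RoY

Answer: duQCq????????RoY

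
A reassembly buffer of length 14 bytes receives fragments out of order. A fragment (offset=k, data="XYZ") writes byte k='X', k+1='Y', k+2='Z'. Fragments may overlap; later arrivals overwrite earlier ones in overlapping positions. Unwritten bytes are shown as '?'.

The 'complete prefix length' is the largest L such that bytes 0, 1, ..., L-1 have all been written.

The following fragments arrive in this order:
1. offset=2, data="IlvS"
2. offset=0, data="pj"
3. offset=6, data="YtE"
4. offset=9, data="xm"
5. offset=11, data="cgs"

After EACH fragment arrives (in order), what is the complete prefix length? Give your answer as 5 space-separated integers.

Answer: 0 6 9 11 14

Derivation:
Fragment 1: offset=2 data="IlvS" -> buffer=??IlvS???????? -> prefix_len=0
Fragment 2: offset=0 data="pj" -> buffer=pjIlvS???????? -> prefix_len=6
Fragment 3: offset=6 data="YtE" -> buffer=pjIlvSYtE????? -> prefix_len=9
Fragment 4: offset=9 data="xm" -> buffer=pjIlvSYtExm??? -> prefix_len=11
Fragment 5: offset=11 data="cgs" -> buffer=pjIlvSYtExmcgs -> prefix_len=14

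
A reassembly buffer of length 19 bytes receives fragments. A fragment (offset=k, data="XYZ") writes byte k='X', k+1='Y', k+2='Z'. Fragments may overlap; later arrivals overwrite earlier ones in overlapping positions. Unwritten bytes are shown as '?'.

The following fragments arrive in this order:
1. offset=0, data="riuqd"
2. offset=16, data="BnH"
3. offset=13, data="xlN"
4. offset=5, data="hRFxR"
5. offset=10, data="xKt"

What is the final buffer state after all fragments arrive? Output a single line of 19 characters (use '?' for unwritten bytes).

Answer: riuqdhRFxRxKtxlNBnH

Derivation:
Fragment 1: offset=0 data="riuqd" -> buffer=riuqd??????????????
Fragment 2: offset=16 data="BnH" -> buffer=riuqd???????????BnH
Fragment 3: offset=13 data="xlN" -> buffer=riuqd????????xlNBnH
Fragment 4: offset=5 data="hRFxR" -> buffer=riuqdhRFxR???xlNBnH
Fragment 5: offset=10 data="xKt" -> buffer=riuqdhRFxRxKtxlNBnH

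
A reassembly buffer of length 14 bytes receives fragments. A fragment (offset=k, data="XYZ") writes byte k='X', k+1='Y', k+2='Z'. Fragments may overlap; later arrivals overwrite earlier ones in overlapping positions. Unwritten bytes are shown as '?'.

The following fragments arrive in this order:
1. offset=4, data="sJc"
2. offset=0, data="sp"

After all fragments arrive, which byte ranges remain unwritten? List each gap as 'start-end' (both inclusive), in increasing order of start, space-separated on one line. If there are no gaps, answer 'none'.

Fragment 1: offset=4 len=3
Fragment 2: offset=0 len=2
Gaps: 2-3 7-13

Answer: 2-3 7-13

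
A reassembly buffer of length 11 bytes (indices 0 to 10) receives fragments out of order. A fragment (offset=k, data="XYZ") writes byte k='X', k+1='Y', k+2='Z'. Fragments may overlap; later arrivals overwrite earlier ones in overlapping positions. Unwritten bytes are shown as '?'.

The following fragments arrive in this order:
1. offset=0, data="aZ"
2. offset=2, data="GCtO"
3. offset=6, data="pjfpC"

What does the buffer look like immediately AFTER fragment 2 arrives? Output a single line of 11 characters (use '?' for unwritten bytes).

Fragment 1: offset=0 data="aZ" -> buffer=aZ?????????
Fragment 2: offset=2 data="GCtO" -> buffer=aZGCtO?????

Answer: aZGCtO?????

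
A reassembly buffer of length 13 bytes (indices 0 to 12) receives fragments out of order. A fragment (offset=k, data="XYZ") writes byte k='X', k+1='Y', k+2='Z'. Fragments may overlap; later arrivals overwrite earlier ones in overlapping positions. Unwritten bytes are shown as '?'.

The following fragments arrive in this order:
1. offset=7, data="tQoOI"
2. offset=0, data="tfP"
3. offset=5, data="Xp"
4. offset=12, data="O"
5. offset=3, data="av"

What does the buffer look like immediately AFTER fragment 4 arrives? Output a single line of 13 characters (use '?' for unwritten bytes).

Answer: tfP??XptQoOIO

Derivation:
Fragment 1: offset=7 data="tQoOI" -> buffer=???????tQoOI?
Fragment 2: offset=0 data="tfP" -> buffer=tfP????tQoOI?
Fragment 3: offset=5 data="Xp" -> buffer=tfP??XptQoOI?
Fragment 4: offset=12 data="O" -> buffer=tfP??XptQoOIO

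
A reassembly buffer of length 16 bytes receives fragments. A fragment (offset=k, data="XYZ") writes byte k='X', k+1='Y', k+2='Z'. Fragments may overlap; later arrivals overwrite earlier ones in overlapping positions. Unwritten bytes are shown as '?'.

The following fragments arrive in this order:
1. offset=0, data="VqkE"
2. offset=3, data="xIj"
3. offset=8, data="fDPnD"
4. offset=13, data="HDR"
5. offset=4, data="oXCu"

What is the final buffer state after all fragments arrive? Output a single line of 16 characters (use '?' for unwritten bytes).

Answer: VqkxoXCufDPnDHDR

Derivation:
Fragment 1: offset=0 data="VqkE" -> buffer=VqkE????????????
Fragment 2: offset=3 data="xIj" -> buffer=VqkxIj??????????
Fragment 3: offset=8 data="fDPnD" -> buffer=VqkxIj??fDPnD???
Fragment 4: offset=13 data="HDR" -> buffer=VqkxIj??fDPnDHDR
Fragment 5: offset=4 data="oXCu" -> buffer=VqkxoXCufDPnDHDR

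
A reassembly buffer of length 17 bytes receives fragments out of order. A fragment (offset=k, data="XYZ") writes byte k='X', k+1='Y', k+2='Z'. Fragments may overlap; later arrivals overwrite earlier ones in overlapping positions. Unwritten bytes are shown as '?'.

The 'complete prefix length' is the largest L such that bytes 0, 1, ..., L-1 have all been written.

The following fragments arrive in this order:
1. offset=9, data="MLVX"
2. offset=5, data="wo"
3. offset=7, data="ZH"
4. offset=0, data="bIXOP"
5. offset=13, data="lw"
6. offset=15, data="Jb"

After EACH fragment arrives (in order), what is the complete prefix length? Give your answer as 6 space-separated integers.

Fragment 1: offset=9 data="MLVX" -> buffer=?????????MLVX???? -> prefix_len=0
Fragment 2: offset=5 data="wo" -> buffer=?????wo??MLVX???? -> prefix_len=0
Fragment 3: offset=7 data="ZH" -> buffer=?????woZHMLVX???? -> prefix_len=0
Fragment 4: offset=0 data="bIXOP" -> buffer=bIXOPwoZHMLVX???? -> prefix_len=13
Fragment 5: offset=13 data="lw" -> buffer=bIXOPwoZHMLVXlw?? -> prefix_len=15
Fragment 6: offset=15 data="Jb" -> buffer=bIXOPwoZHMLVXlwJb -> prefix_len=17

Answer: 0 0 0 13 15 17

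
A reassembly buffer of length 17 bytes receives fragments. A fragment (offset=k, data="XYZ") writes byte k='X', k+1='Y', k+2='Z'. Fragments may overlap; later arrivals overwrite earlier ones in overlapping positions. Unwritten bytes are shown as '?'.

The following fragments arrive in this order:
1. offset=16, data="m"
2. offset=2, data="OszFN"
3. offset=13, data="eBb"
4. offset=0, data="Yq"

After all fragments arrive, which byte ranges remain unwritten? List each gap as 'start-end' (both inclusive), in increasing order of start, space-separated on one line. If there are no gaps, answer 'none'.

Answer: 7-12

Derivation:
Fragment 1: offset=16 len=1
Fragment 2: offset=2 len=5
Fragment 3: offset=13 len=3
Fragment 4: offset=0 len=2
Gaps: 7-12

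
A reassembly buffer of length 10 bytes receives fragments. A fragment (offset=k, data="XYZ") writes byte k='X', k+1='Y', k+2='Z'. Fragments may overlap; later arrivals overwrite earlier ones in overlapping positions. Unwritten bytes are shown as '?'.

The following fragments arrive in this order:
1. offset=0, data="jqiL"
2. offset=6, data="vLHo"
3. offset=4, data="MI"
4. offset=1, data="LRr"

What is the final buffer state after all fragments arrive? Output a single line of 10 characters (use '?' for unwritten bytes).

Answer: jLRrMIvLHo

Derivation:
Fragment 1: offset=0 data="jqiL" -> buffer=jqiL??????
Fragment 2: offset=6 data="vLHo" -> buffer=jqiL??vLHo
Fragment 3: offset=4 data="MI" -> buffer=jqiLMIvLHo
Fragment 4: offset=1 data="LRr" -> buffer=jLRrMIvLHo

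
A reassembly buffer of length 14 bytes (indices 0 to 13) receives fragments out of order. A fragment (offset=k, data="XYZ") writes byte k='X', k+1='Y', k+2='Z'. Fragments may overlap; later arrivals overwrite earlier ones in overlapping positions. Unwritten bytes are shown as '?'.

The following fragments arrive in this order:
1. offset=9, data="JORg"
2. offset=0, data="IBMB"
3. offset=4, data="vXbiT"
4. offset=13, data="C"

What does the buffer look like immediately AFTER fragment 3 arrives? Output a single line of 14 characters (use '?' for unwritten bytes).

Fragment 1: offset=9 data="JORg" -> buffer=?????????JORg?
Fragment 2: offset=0 data="IBMB" -> buffer=IBMB?????JORg?
Fragment 3: offset=4 data="vXbiT" -> buffer=IBMBvXbiTJORg?

Answer: IBMBvXbiTJORg?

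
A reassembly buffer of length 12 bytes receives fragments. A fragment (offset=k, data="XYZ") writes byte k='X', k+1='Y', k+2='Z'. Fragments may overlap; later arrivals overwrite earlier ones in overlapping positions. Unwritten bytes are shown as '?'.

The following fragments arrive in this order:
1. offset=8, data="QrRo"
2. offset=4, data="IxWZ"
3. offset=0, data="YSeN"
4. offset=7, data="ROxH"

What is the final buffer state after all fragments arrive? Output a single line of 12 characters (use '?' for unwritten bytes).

Answer: YSeNIxWROxHo

Derivation:
Fragment 1: offset=8 data="QrRo" -> buffer=????????QrRo
Fragment 2: offset=4 data="IxWZ" -> buffer=????IxWZQrRo
Fragment 3: offset=0 data="YSeN" -> buffer=YSeNIxWZQrRo
Fragment 4: offset=7 data="ROxH" -> buffer=YSeNIxWROxHo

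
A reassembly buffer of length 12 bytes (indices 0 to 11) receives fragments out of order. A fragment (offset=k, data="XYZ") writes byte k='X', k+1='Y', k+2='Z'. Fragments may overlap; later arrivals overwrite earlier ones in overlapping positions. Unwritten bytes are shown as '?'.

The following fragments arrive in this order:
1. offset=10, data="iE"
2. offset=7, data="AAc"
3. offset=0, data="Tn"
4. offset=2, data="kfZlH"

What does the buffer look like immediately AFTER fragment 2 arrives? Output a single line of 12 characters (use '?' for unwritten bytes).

Fragment 1: offset=10 data="iE" -> buffer=??????????iE
Fragment 2: offset=7 data="AAc" -> buffer=???????AAciE

Answer: ???????AAciE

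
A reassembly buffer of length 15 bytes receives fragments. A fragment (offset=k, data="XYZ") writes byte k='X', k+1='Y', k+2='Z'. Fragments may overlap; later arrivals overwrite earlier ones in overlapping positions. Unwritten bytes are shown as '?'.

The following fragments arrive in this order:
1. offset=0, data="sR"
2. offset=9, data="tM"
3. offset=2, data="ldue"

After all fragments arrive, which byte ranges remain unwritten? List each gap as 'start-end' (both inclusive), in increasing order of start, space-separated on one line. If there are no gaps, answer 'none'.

Answer: 6-8 11-14

Derivation:
Fragment 1: offset=0 len=2
Fragment 2: offset=9 len=2
Fragment 3: offset=2 len=4
Gaps: 6-8 11-14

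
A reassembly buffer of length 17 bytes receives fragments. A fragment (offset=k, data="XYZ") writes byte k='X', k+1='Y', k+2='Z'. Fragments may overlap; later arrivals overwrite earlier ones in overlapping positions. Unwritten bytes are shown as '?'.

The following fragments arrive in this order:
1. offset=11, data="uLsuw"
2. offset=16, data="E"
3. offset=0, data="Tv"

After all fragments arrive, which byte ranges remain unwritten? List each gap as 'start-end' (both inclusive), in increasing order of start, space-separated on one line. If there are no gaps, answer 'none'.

Fragment 1: offset=11 len=5
Fragment 2: offset=16 len=1
Fragment 3: offset=0 len=2
Gaps: 2-10

Answer: 2-10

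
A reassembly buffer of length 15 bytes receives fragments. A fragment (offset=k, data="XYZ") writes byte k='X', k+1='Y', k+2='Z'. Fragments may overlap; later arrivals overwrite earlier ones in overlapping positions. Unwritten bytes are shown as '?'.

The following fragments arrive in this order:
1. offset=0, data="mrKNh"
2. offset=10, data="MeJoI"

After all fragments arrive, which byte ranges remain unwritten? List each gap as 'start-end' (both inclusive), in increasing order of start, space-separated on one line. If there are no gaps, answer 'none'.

Answer: 5-9

Derivation:
Fragment 1: offset=0 len=5
Fragment 2: offset=10 len=5
Gaps: 5-9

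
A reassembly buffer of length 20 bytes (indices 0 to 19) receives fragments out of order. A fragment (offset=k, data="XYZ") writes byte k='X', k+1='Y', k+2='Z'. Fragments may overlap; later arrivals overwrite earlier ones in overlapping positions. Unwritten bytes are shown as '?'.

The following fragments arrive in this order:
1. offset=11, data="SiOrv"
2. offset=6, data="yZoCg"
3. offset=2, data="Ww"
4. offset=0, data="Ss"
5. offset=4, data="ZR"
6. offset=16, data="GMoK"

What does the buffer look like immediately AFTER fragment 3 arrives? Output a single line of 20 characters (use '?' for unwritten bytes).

Answer: ??Ww??yZoCgSiOrv????

Derivation:
Fragment 1: offset=11 data="SiOrv" -> buffer=???????????SiOrv????
Fragment 2: offset=6 data="yZoCg" -> buffer=??????yZoCgSiOrv????
Fragment 3: offset=2 data="Ww" -> buffer=??Ww??yZoCgSiOrv????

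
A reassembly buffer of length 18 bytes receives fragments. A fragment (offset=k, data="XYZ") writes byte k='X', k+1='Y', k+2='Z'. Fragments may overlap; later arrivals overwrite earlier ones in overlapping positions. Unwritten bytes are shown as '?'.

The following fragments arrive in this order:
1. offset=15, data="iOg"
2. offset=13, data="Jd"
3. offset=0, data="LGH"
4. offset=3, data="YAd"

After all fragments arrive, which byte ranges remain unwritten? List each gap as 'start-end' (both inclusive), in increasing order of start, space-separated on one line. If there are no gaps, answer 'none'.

Fragment 1: offset=15 len=3
Fragment 2: offset=13 len=2
Fragment 3: offset=0 len=3
Fragment 4: offset=3 len=3
Gaps: 6-12

Answer: 6-12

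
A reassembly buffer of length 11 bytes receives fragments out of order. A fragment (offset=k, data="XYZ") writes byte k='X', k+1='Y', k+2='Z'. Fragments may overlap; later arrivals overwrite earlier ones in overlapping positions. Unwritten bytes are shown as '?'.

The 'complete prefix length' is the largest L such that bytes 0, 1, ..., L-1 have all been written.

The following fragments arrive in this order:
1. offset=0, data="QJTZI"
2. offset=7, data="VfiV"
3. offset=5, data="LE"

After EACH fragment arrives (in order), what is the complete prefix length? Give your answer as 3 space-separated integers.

Fragment 1: offset=0 data="QJTZI" -> buffer=QJTZI?????? -> prefix_len=5
Fragment 2: offset=7 data="VfiV" -> buffer=QJTZI??VfiV -> prefix_len=5
Fragment 3: offset=5 data="LE" -> buffer=QJTZILEVfiV -> prefix_len=11

Answer: 5 5 11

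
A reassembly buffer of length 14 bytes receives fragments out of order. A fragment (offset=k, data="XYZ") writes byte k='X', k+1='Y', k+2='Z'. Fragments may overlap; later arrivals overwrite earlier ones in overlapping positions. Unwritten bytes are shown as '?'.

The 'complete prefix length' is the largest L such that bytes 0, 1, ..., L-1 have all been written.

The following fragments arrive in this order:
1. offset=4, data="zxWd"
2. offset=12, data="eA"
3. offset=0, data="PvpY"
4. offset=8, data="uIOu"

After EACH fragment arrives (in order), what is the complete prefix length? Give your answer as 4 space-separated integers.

Fragment 1: offset=4 data="zxWd" -> buffer=????zxWd?????? -> prefix_len=0
Fragment 2: offset=12 data="eA" -> buffer=????zxWd????eA -> prefix_len=0
Fragment 3: offset=0 data="PvpY" -> buffer=PvpYzxWd????eA -> prefix_len=8
Fragment 4: offset=8 data="uIOu" -> buffer=PvpYzxWduIOueA -> prefix_len=14

Answer: 0 0 8 14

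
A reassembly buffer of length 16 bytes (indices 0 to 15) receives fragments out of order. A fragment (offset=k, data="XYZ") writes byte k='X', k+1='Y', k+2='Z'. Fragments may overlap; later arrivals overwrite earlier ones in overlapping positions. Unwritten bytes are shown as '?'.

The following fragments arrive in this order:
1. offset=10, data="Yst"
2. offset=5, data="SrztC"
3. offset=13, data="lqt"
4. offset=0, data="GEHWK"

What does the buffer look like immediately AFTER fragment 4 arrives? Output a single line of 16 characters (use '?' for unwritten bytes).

Answer: GEHWKSrztCYstlqt

Derivation:
Fragment 1: offset=10 data="Yst" -> buffer=??????????Yst???
Fragment 2: offset=5 data="SrztC" -> buffer=?????SrztCYst???
Fragment 3: offset=13 data="lqt" -> buffer=?????SrztCYstlqt
Fragment 4: offset=0 data="GEHWK" -> buffer=GEHWKSrztCYstlqt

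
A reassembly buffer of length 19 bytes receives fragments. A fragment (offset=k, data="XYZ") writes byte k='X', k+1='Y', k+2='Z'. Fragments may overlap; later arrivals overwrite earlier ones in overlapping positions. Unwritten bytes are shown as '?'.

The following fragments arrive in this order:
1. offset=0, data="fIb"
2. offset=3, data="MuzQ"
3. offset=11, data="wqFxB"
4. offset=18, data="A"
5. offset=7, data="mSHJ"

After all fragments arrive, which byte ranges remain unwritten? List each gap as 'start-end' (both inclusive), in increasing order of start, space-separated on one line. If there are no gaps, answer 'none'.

Answer: 16-17

Derivation:
Fragment 1: offset=0 len=3
Fragment 2: offset=3 len=4
Fragment 3: offset=11 len=5
Fragment 4: offset=18 len=1
Fragment 5: offset=7 len=4
Gaps: 16-17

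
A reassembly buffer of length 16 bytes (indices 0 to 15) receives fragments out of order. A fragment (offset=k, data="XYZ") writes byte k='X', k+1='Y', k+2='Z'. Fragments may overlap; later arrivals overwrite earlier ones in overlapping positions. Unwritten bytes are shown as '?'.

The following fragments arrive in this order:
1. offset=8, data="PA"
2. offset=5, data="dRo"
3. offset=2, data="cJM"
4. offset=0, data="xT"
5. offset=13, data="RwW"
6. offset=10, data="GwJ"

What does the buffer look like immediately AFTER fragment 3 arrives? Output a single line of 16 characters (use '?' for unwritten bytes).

Fragment 1: offset=8 data="PA" -> buffer=????????PA??????
Fragment 2: offset=5 data="dRo" -> buffer=?????dRoPA??????
Fragment 3: offset=2 data="cJM" -> buffer=??cJMdRoPA??????

Answer: ??cJMdRoPA??????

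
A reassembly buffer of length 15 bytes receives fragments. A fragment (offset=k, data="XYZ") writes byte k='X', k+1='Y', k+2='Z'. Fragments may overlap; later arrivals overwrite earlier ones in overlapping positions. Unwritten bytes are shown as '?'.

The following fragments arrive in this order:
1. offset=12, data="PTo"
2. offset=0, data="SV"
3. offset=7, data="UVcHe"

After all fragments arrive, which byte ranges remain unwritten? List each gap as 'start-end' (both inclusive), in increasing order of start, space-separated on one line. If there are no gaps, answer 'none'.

Fragment 1: offset=12 len=3
Fragment 2: offset=0 len=2
Fragment 3: offset=7 len=5
Gaps: 2-6

Answer: 2-6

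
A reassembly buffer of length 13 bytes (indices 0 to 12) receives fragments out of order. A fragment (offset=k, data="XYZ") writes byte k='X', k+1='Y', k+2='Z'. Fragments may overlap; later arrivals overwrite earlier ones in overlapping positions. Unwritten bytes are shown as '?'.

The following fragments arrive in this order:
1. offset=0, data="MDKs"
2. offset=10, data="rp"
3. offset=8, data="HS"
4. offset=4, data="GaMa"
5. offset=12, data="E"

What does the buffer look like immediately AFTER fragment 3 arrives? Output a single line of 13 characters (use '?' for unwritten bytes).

Answer: MDKs????HSrp?

Derivation:
Fragment 1: offset=0 data="MDKs" -> buffer=MDKs?????????
Fragment 2: offset=10 data="rp" -> buffer=MDKs??????rp?
Fragment 3: offset=8 data="HS" -> buffer=MDKs????HSrp?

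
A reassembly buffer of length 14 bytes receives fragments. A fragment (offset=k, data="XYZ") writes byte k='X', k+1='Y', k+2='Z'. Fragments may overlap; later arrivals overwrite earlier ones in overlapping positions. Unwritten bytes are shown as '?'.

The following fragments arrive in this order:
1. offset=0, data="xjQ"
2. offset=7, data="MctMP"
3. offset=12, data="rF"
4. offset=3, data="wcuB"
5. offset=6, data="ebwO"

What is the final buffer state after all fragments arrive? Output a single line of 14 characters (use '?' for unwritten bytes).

Fragment 1: offset=0 data="xjQ" -> buffer=xjQ???????????
Fragment 2: offset=7 data="MctMP" -> buffer=xjQ????MctMP??
Fragment 3: offset=12 data="rF" -> buffer=xjQ????MctMPrF
Fragment 4: offset=3 data="wcuB" -> buffer=xjQwcuBMctMPrF
Fragment 5: offset=6 data="ebwO" -> buffer=xjQwcuebwOMPrF

Answer: xjQwcuebwOMPrF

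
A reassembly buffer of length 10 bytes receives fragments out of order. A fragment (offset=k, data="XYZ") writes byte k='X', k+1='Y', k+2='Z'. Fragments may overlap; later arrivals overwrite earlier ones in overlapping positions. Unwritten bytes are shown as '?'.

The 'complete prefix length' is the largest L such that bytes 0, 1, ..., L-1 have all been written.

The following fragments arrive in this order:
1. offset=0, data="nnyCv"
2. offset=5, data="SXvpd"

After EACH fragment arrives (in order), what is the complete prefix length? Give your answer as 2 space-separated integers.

Fragment 1: offset=0 data="nnyCv" -> buffer=nnyCv????? -> prefix_len=5
Fragment 2: offset=5 data="SXvpd" -> buffer=nnyCvSXvpd -> prefix_len=10

Answer: 5 10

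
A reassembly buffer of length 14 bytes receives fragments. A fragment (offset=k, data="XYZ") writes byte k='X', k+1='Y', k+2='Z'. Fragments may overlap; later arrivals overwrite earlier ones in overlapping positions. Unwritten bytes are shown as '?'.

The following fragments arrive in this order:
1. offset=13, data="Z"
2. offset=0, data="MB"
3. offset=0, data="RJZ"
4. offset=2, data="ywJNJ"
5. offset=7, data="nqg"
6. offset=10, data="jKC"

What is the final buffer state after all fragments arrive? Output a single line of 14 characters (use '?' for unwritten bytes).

Answer: RJywJNJnqgjKCZ

Derivation:
Fragment 1: offset=13 data="Z" -> buffer=?????????????Z
Fragment 2: offset=0 data="MB" -> buffer=MB???????????Z
Fragment 3: offset=0 data="RJZ" -> buffer=RJZ??????????Z
Fragment 4: offset=2 data="ywJNJ" -> buffer=RJywJNJ??????Z
Fragment 5: offset=7 data="nqg" -> buffer=RJywJNJnqg???Z
Fragment 6: offset=10 data="jKC" -> buffer=RJywJNJnqgjKCZ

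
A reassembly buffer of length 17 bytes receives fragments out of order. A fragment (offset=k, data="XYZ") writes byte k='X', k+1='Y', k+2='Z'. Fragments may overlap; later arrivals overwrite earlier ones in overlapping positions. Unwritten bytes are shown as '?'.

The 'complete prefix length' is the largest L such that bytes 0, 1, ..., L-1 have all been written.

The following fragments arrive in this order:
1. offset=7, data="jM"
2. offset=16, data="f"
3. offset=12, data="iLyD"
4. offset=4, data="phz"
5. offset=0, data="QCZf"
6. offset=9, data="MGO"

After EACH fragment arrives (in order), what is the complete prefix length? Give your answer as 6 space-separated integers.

Answer: 0 0 0 0 9 17

Derivation:
Fragment 1: offset=7 data="jM" -> buffer=???????jM???????? -> prefix_len=0
Fragment 2: offset=16 data="f" -> buffer=???????jM???????f -> prefix_len=0
Fragment 3: offset=12 data="iLyD" -> buffer=???????jM???iLyDf -> prefix_len=0
Fragment 4: offset=4 data="phz" -> buffer=????phzjM???iLyDf -> prefix_len=0
Fragment 5: offset=0 data="QCZf" -> buffer=QCZfphzjM???iLyDf -> prefix_len=9
Fragment 6: offset=9 data="MGO" -> buffer=QCZfphzjMMGOiLyDf -> prefix_len=17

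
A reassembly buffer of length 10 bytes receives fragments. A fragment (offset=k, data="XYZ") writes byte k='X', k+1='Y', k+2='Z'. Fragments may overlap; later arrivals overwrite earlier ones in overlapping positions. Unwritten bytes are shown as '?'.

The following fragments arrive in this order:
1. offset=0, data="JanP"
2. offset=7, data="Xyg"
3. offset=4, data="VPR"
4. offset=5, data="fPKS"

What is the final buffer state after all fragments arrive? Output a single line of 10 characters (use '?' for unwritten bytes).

Answer: JanPVfPKSg

Derivation:
Fragment 1: offset=0 data="JanP" -> buffer=JanP??????
Fragment 2: offset=7 data="Xyg" -> buffer=JanP???Xyg
Fragment 3: offset=4 data="VPR" -> buffer=JanPVPRXyg
Fragment 4: offset=5 data="fPKS" -> buffer=JanPVfPKSg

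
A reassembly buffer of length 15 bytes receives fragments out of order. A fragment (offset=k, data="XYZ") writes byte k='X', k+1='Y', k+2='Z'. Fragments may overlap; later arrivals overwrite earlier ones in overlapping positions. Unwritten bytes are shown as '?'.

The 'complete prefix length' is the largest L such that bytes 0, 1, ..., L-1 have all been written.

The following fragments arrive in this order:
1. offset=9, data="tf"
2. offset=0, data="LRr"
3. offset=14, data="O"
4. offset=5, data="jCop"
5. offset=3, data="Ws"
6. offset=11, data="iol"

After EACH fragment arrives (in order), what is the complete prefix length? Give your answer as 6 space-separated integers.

Answer: 0 3 3 3 11 15

Derivation:
Fragment 1: offset=9 data="tf" -> buffer=?????????tf???? -> prefix_len=0
Fragment 2: offset=0 data="LRr" -> buffer=LRr??????tf???? -> prefix_len=3
Fragment 3: offset=14 data="O" -> buffer=LRr??????tf???O -> prefix_len=3
Fragment 4: offset=5 data="jCop" -> buffer=LRr??jCoptf???O -> prefix_len=3
Fragment 5: offset=3 data="Ws" -> buffer=LRrWsjCoptf???O -> prefix_len=11
Fragment 6: offset=11 data="iol" -> buffer=LRrWsjCoptfiolO -> prefix_len=15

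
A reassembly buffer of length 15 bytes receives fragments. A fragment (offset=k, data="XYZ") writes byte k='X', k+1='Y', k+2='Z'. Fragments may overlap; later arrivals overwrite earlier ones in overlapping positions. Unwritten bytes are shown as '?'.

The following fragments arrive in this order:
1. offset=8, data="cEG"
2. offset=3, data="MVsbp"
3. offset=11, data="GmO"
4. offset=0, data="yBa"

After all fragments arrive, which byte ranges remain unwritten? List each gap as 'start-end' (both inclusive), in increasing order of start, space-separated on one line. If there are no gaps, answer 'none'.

Answer: 14-14

Derivation:
Fragment 1: offset=8 len=3
Fragment 2: offset=3 len=5
Fragment 3: offset=11 len=3
Fragment 4: offset=0 len=3
Gaps: 14-14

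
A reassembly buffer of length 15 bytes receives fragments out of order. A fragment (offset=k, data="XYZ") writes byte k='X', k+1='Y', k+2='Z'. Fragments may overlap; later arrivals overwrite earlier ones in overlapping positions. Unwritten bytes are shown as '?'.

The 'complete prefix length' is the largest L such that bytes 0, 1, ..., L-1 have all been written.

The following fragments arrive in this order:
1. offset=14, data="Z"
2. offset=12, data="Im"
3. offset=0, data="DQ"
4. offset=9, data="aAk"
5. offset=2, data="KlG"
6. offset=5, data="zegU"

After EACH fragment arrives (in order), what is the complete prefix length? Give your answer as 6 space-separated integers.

Answer: 0 0 2 2 5 15

Derivation:
Fragment 1: offset=14 data="Z" -> buffer=??????????????Z -> prefix_len=0
Fragment 2: offset=12 data="Im" -> buffer=????????????ImZ -> prefix_len=0
Fragment 3: offset=0 data="DQ" -> buffer=DQ??????????ImZ -> prefix_len=2
Fragment 4: offset=9 data="aAk" -> buffer=DQ???????aAkImZ -> prefix_len=2
Fragment 5: offset=2 data="KlG" -> buffer=DQKlG????aAkImZ -> prefix_len=5
Fragment 6: offset=5 data="zegU" -> buffer=DQKlGzegUaAkImZ -> prefix_len=15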